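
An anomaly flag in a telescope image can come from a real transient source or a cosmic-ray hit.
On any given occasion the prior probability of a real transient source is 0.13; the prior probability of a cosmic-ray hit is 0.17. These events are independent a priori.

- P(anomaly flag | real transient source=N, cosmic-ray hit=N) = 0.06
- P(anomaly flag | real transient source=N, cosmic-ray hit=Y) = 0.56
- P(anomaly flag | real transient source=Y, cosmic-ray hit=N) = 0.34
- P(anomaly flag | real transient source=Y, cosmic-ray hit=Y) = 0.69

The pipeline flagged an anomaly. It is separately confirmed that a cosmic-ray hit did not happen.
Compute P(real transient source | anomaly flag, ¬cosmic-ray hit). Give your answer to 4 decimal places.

P(real transient source | anomaly flag, ¬cosmic-ray hit) ≈ 0.4585

Enumerate both values of real transient source and weight by the priors:
  P(anomaly flag | ¬cosmic-ray hit) = 0.06*0.87 + 0.34*0.13
        = 0.052200 + 0.044200 = 0.096400
Keeping only the real transient source-present terms gives 0.044200, so
  P(real transient source | anomaly flag, ¬cosmic-ray hit) = 0.044200 / 0.096400 ≈ 0.4585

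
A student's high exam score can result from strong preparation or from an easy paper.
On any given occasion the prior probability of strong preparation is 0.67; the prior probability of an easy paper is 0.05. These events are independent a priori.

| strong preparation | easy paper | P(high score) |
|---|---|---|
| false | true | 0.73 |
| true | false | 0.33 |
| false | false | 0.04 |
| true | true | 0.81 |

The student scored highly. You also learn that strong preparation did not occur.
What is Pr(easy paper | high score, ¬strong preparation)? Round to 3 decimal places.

Enumerate both values of easy paper and weight by the priors:
  P(high score | ¬strong preparation) = 0.04*0.95 + 0.73*0.05
        = 0.038000 + 0.036500 = 0.074500
The terms with easy paper present sum to 0.036500, so
  P(easy paper | high score, ¬strong preparation) = 0.036500 / 0.074500 ≈ 0.490

Pr(easy paper | high score, ¬strong preparation) ≈ 0.490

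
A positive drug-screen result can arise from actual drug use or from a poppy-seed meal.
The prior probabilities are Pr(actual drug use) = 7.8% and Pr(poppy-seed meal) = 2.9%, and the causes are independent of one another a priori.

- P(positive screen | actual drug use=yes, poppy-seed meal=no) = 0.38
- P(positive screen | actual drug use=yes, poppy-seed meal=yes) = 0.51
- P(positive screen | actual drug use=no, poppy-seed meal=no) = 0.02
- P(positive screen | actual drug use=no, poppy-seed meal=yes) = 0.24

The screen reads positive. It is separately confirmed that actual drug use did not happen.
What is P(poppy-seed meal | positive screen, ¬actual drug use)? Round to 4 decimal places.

P(poppy-seed meal | positive screen, ¬actual drug use) ≈ 0.2638

For the numerator, keep only poppy-seed meal=true terms: 0.24·0.029 = 0.006960
Denominator P(positive screen | ¬actual drug use): 0.02·0.971 + 0.24·0.029 = 0.026380
Posterior = 0.006960 / 0.026380 ≈ 0.2638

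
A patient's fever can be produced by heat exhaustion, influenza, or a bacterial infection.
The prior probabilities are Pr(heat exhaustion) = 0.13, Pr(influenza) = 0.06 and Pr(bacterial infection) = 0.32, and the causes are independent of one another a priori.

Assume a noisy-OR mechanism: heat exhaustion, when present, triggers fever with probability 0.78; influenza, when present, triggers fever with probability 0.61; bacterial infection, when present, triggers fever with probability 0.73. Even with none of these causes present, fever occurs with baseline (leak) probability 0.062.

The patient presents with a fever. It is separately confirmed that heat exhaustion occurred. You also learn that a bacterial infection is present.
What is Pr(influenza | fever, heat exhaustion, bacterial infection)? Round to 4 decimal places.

Under noisy-OR, P(fever | causes) = 1 − (1−0.062)·∏(1−qᵢ) over the active causes.
P(fever | heat exhaustion, bacterial infection) = 0.944283×0.94 + 0.97827×0.06 = 0.887626 + 0.058696 = 0.946322
Of this, 0.058696 comes from 0.97827×0.06 (the influenza=true cases).
So P(influenza | fever, heat exhaustion, bacterial infection) = 0.058696/0.946322 ≈ 0.0620.

Pr(influenza | fever, heat exhaustion, bacterial infection) ≈ 0.0620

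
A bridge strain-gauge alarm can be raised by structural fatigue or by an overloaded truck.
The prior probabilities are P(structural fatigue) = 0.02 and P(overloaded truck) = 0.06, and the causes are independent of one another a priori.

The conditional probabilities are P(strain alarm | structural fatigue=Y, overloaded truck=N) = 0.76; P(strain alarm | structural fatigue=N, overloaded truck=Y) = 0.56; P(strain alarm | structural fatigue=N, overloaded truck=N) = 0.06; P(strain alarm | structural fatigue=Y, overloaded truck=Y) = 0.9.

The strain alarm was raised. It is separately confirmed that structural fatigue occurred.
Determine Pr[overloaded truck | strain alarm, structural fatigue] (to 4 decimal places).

Pr[overloaded truck | strain alarm, structural fatigue] ≈ 0.0703

Sum P(strain alarm|·) weighted by the priors over both values of overloaded truck:
  P(strain alarm | structural fatigue) = 0.76*0.94 + 0.9*0.06
        = 0.714400 + 0.054000 = 0.768400
The terms with overloaded truck present sum to 0.054000, so
  P(overloaded truck | strain alarm, structural fatigue) = 0.054000 / 0.768400 ≈ 0.0703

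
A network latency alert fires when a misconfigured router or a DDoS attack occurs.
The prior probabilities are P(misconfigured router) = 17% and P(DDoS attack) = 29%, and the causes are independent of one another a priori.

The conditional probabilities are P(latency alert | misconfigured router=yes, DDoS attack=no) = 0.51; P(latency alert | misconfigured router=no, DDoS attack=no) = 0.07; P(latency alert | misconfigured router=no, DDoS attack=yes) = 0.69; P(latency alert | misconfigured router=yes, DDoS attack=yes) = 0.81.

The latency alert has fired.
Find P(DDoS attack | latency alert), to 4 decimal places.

Weight on DDoS attack=true, given the evidence: 0.166083 + 0.039933 = 0.206016
Normalizer over all consistent configurations: 0.07*0.83*0.71 + 0.69*0.83*0.29 + 0.51*0.17*0.71 + 0.81*0.17*0.29 = 0.308824
P(DDoS attack | latency alert) = 0.206016/0.308824 ≈ 0.6671

P(DDoS attack | latency alert) ≈ 0.6671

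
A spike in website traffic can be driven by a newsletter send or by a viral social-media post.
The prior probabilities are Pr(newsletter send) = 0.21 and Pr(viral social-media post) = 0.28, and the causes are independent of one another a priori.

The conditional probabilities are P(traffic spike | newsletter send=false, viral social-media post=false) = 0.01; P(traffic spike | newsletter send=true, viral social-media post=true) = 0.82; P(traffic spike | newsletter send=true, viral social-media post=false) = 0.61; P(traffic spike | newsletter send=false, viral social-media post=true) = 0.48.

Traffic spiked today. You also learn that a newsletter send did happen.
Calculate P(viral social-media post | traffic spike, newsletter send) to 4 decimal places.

P(viral social-media post | traffic spike, newsletter send) ≈ 0.3433

P(traffic spike | newsletter send) = 0.61×0.72 + 0.82×0.28 = 0.439200 + 0.229600 = 0.668800
Of this, 0.229600 comes from 0.82×0.28 (the viral social-media post=true cases).
P(viral social-media post | traffic spike, newsletter send) = 0.229600 / 0.668800 ≈ 0.3433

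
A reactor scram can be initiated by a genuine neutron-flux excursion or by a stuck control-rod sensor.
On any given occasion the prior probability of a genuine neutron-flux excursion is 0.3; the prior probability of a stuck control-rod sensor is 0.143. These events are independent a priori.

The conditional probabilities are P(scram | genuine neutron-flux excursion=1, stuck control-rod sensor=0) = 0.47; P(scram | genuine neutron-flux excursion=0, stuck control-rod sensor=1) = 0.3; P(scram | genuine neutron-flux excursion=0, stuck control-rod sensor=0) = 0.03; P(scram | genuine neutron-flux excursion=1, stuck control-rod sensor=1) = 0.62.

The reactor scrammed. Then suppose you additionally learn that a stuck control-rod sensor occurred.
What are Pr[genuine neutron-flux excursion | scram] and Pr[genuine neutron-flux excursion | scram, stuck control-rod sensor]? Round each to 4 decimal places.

Pr[genuine neutron-flux excursion | scram] ≈ 0.7543; Pr[genuine neutron-flux excursion | scram, stuck control-rod sensor] ≈ 0.4697

Numerator (weight on configurations with genuine neutron-flux excursion): 0.120837 + 0.026598 = 0.147435
Normalizer over all consistent configurations: 0.03*0.7*0.857 + 0.3*0.7*0.143 + 0.47*0.3*0.857 + 0.62*0.3*0.143 = 0.195462
P(genuine neutron-flux excursion | scram) = 0.147435/0.195462 ≈ 0.7543

Now condition on the additional information:
Numerator (weight on configurations with genuine neutron-flux excursion): 0.62×0.3 = 0.186000
Denominator P(scram | stuck control-rod sensor): 0.3×0.7 + 0.62×0.3 = 0.396000
Posterior = 0.186000 / 0.396000 ≈ 0.4697
— stuck control-rod sensor explains away the evidence for genuine neutron-flux excursion.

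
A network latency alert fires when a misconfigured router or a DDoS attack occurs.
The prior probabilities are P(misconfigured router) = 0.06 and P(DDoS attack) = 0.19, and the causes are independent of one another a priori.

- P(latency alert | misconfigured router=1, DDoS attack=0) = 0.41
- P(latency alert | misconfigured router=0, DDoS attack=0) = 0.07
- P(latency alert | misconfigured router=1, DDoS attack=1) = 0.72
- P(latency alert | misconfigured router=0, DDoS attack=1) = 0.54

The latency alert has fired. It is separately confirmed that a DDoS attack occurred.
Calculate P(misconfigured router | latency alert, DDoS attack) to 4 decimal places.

By total probability over both values of misconfigured router:
  P(latency alert | DDoS attack) = 0.54×0.94 + 0.72×0.06
        = 0.507600 + 0.043200 = 0.550800
The terms with misconfigured router present sum to 0.043200, so
  P(misconfigured router | latency alert, DDoS attack) = 0.043200 / 0.550800 ≈ 0.0784

P(misconfigured router | latency alert, DDoS attack) ≈ 0.0784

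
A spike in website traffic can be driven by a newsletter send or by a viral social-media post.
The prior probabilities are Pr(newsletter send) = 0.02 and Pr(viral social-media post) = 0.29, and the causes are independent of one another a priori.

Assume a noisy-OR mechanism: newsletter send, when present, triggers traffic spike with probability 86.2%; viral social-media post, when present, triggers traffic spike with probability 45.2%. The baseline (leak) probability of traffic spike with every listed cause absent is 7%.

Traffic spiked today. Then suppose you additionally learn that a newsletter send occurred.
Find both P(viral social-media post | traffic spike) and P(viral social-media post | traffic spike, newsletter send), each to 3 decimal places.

P(viral social-media post | traffic spike) ≈ 0.703; P(viral social-media post | traffic spike, newsletter send) ≈ 0.303

Under noisy-OR, P(traffic spike | causes) = 1 − (1−0.07)·∏(1−qᵢ) over the active causes.
P(traffic spike) = 0.07*0.98*0.71 + 0.49036*0.98*0.29 + 0.87166*0.02*0.71 + 0.92967*0.02*0.29 = 0.048706 + 0.139360 + 0.012378 + 0.005392 = 0.205836
Of this, 0.144752 comes from 0.139360 + 0.005392 (the viral social-media post=true cases).
So P(viral social-media post | traffic spike) = 0.144752/0.205836 ≈ 0.703.

Now also conditioning on newsletter send=true:
Enumerate both values of viral social-media post and weight by the priors:
  P(traffic spike | newsletter send) = 0.87166×0.71 + 0.92967×0.29
        = 0.618879 + 0.269604 = 0.888483
Keeping only the viral social-media post-present terms gives 0.269604, so
  P(viral social-media post | traffic spike, newsletter send) = 0.269604 / 0.888483 ≈ 0.303
— newsletter send explains away the evidence for viral social-media post.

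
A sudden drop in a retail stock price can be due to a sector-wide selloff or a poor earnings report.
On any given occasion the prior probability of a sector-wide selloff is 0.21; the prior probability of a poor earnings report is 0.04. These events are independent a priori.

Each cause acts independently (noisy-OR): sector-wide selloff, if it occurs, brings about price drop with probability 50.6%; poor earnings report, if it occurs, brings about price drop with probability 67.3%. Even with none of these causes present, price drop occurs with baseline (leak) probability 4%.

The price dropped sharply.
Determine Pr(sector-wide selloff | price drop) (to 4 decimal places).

Under noisy-OR, P(price drop | causes) = 1 − (1−0.04)·∏(1−qᵢ) over the active causes.
Enumerate the 4 (sector-wide selloff, poor earnings report) configurations and weight by the priors:
  P(price drop) = 0.04×0.79×0.96 + 0.68608×0.79×0.04 + 0.52576×0.21×0.96 + 0.844924×0.21×0.04
        = 0.030336 + 0.021680 + 0.105993 + 0.007097 = 0.165106
Configurations with sector-wide selloff contribute 0.113090, so
  P(sector-wide selloff | price drop) = 0.113090 / 0.165106 ≈ 0.6850

Pr(sector-wide selloff | price drop) ≈ 0.6850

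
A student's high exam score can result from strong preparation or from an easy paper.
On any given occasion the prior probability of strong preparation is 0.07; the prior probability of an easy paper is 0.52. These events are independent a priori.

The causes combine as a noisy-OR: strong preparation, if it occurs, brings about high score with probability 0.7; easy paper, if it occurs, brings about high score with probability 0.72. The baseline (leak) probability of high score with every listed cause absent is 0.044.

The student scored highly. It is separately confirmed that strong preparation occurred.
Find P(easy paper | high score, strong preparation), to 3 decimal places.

Under noisy-OR, P(high score | causes) = 1 − (1−0.044)·∏(1−qᵢ) over the active causes.
Numerator (weight on configurations with easy paper): 0.919696·0.52 = 0.478242
Normalizer over all consistent configurations: 0.7132·0.48 + 0.919696·0.52 = 0.820578
P(easy paper | high score, strong preparation) = 0.478242/0.820578 ≈ 0.583

P(easy paper | high score, strong preparation) ≈ 0.583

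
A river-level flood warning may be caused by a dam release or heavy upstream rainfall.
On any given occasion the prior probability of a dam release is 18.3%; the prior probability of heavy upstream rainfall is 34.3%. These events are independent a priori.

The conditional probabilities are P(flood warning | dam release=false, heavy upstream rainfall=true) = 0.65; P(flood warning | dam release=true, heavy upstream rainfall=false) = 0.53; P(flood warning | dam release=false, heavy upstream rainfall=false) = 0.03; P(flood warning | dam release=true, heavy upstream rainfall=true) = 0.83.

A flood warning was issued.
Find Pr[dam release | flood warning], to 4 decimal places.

Pr[dam release | flood warning] ≈ 0.3688

Numerator (weight on configurations with dam release): 0.063722 + 0.052098 = 0.115820
The normalizing constant is 0.03×0.817×0.657 + 0.65×0.817×0.343 + 0.53×0.183×0.657 + 0.83×0.183×0.343 = 0.314073
P(dam release | flood warning) = 0.115820/0.314073 ≈ 0.3688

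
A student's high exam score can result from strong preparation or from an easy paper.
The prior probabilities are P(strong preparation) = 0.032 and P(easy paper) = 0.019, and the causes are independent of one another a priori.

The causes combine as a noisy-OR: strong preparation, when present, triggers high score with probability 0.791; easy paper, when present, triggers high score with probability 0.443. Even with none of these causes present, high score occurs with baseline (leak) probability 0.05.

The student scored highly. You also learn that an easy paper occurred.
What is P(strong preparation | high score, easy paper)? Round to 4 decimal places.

Under noisy-OR, P(high score | causes) = 1 − (1−0.05)·∏(1−qᵢ) over the active causes.
P(high score | easy paper) = 0.47085×0.968 + 0.889408×0.032 = 0.455783 + 0.028461 = 0.484244
Of this, 0.028461 comes from 0.889408×0.032 (the strong preparation=true cases).
Hence the posterior is 0.028461/0.484244 ≈ 0.0588.

P(strong preparation | high score, easy paper) ≈ 0.0588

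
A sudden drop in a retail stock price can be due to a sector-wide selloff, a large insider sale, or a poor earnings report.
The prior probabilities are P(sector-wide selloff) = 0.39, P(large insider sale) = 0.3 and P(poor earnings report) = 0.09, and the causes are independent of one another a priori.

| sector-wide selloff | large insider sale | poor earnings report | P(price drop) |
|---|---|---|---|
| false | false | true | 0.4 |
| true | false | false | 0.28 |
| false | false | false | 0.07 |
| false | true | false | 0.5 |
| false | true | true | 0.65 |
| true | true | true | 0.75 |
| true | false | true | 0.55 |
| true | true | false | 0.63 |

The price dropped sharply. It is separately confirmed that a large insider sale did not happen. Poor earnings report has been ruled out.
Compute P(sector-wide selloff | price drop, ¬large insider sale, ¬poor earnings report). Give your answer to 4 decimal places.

Weight on sector-wide selloff=true, given the evidence: 0.28×0.39 = 0.109200
The normalizing constant is 0.07×0.61 + 0.28×0.39 = 0.151900
Posterior = 0.109200 / 0.151900 ≈ 0.7189

P(sector-wide selloff | price drop, ¬large insider sale, ¬poor earnings report) ≈ 0.7189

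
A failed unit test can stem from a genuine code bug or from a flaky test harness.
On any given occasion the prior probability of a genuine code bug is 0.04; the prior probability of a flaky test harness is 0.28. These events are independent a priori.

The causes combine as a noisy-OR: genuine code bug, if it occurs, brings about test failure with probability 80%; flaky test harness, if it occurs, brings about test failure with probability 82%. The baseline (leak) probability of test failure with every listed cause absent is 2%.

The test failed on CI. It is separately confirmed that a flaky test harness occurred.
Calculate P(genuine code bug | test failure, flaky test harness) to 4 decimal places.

Under noisy-OR, P(test failure | causes) = 1 − (1−0.02)·∏(1−qᵢ) over the active causes.
For the numerator, keep only genuine code bug=true terms: 0.96472·0.04 = 0.038589
Normalizer over all consistent configurations: 0.8236·0.96 + 0.96472·0.04 = 0.829245
P(genuine code bug | test failure, flaky test harness) = 0.038589/0.829245 ≈ 0.0465

P(genuine code bug | test failure, flaky test harness) ≈ 0.0465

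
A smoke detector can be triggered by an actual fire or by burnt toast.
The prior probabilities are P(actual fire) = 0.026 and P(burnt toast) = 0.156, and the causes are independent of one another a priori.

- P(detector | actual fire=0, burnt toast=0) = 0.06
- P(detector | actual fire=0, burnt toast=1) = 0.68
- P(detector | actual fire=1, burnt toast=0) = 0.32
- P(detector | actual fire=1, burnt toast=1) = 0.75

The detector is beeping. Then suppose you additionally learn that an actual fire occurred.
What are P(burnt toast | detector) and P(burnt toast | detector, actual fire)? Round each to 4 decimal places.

Weight on burnt toast=true, given the evidence: 0.103322 + 0.003042 = 0.106364
Normalizer over all consistent configurations: 0.06*0.974*0.844 + 0.68*0.974*0.156 + 0.32*0.026*0.844 + 0.75*0.026*0.156 = 0.162709
Posterior = 0.106364 / 0.162709 ≈ 0.6537

Now also conditioning on actual fire=true:
Numerator (weight on configurations with burnt toast): 0.75×0.156 = 0.117000
Normalizer over all consistent configurations: 0.32×0.844 + 0.75×0.156 = 0.387080
P(burnt toast | detector, actual fire) = 0.117000/0.387080 ≈ 0.3023
The drop from 0.6537 to 0.3023 is the explaining-away (discounting) effect.

P(burnt toast | detector) ≈ 0.6537; P(burnt toast | detector, actual fire) ≈ 0.3023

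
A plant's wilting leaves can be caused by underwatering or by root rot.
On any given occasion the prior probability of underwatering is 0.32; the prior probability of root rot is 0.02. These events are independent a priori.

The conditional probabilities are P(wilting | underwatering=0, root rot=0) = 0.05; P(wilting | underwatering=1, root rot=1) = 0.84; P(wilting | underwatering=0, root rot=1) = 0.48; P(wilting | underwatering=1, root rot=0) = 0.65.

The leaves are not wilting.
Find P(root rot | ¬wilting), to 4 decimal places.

P(root rot | ¬wilting) ≈ 0.0108

Weight on root rot=true, given the evidence: 0.007072 + 0.001024 = 0.008096
The normalizing constant is 0.95*0.68*0.98 + 0.52*0.68*0.02 + 0.35*0.32*0.98 + 0.16*0.32*0.02 = 0.750936
P(root rot | ¬wilting) = 0.008096/0.750936 ≈ 0.0108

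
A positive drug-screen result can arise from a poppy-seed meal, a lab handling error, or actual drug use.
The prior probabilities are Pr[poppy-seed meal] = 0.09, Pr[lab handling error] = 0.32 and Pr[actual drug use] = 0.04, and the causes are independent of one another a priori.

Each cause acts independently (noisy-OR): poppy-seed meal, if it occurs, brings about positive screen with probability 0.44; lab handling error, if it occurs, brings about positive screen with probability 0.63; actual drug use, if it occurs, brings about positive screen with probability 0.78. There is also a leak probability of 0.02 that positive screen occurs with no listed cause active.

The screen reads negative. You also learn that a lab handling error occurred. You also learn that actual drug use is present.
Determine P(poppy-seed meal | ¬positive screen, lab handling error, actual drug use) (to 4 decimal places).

P(poppy-seed meal | ¬positive screen, lab handling error, actual drug use) ≈ 0.0525

Under noisy-OR, P(positive screen | causes) = 1 − (1−0.02)·∏(1−qᵢ) over the active causes.
Numerator (weight on configurations with poppy-seed meal): 0.044672*0.09 = 0.004020
The normalizing constant is 0.079772*0.91 + 0.044672*0.09 = 0.076613
Posterior = 0.004020 / 0.076613 ≈ 0.0525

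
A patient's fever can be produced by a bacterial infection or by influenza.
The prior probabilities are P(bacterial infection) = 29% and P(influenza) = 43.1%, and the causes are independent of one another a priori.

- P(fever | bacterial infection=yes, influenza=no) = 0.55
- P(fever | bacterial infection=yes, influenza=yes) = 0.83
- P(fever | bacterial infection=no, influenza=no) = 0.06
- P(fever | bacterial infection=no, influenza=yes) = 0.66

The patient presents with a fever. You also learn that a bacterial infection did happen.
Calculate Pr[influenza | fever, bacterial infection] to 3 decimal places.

Pr[influenza | fever, bacterial infection] ≈ 0.533

By total probability over both values of influenza:
  P(fever | bacterial infection) = 0.55*0.569 + 0.83*0.431
        = 0.312950 + 0.357730 = 0.670680
The terms with influenza present sum to 0.357730, so
  P(influenza | fever, bacterial infection) = 0.357730 / 0.670680 ≈ 0.533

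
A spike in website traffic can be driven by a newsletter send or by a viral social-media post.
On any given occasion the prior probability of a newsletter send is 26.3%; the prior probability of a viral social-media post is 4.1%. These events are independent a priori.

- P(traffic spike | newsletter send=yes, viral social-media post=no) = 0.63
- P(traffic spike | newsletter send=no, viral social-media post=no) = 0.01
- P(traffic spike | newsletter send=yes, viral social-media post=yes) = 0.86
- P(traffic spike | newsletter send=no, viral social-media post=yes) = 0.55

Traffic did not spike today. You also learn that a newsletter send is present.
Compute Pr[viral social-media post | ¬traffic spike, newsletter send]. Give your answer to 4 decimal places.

Pr[viral social-media post | ¬traffic spike, newsletter send] ≈ 0.0159

P(¬traffic spike | newsletter send) = 0.37×0.959 + 0.14×0.041 = 0.354830 + 0.005740 = 0.360570
The viral social-media post-present share is 0.14×0.041 = 0.005740.
Hence the posterior is 0.005740/0.360570 ≈ 0.0159.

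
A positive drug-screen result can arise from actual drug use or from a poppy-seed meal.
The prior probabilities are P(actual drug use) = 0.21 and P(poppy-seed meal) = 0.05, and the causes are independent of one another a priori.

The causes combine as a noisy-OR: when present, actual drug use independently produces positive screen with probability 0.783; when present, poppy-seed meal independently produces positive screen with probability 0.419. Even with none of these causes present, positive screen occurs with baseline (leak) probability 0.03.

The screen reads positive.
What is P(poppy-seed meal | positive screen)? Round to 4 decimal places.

P(poppy-seed meal | positive screen) ≈ 0.1281

Under noisy-OR, P(positive screen | causes) = 1 − (1−0.03)·∏(1−qᵢ) over the active causes.
P(positive screen) = 0.03×0.79×0.95 + 0.43643×0.79×0.05 + 0.78951×0.21×0.95 + 0.877705×0.21×0.05 = 0.022515 + 0.017239 + 0.157507 + 0.009216 = 0.206477
The poppy-seed meal-present share is 0.017239 + 0.009216 = 0.026455.
Hence the posterior is 0.026455/0.206477 ≈ 0.1281.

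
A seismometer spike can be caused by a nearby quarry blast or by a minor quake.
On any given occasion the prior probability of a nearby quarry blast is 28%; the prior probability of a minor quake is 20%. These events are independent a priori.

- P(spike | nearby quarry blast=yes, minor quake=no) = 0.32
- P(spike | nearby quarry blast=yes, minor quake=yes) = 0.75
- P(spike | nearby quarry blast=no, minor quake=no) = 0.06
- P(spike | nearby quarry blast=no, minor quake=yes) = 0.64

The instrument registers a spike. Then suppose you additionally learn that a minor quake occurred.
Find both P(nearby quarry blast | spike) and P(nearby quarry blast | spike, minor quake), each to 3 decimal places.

P(nearby quarry blast | spike) ≈ 0.473; P(nearby quarry blast | spike, minor quake) ≈ 0.313

Sum P(spike|·) weighted by the priors over the 4 (nearby quarry blast, minor quake) configurations:
  P(spike) = 0.06·0.72·0.8 + 0.64·0.72·0.2 + 0.32·0.28·0.8 + 0.75·0.28·0.2
        = 0.034560 + 0.092160 + 0.071680 + 0.042000 = 0.240400
The terms with nearby quarry blast present sum to 0.113680, so
  P(nearby quarry blast | spike) = 0.113680 / 0.240400 ≈ 0.473

Now also conditioning on minor quake=true:
Sum P(spike|·) weighted by the priors over both values of nearby quarry blast:
  P(spike | minor quake) = 0.64*0.72 + 0.75*0.28
        = 0.460800 + 0.210000 = 0.670800
Keeping only the nearby quarry blast-present terms gives 0.210000, so
  P(nearby quarry blast | spike, minor quake) = 0.210000 / 0.670800 ≈ 0.313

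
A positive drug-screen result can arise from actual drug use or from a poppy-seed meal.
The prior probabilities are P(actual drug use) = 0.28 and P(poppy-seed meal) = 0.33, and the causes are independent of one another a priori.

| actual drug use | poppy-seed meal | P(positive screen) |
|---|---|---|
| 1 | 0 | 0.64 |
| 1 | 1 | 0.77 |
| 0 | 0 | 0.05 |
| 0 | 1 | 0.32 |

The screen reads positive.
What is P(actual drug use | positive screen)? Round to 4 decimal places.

Enumerate the 4 (actual drug use, poppy-seed meal) configurations and weight by the priors:
  P(positive screen) = 0.05×0.72×0.67 + 0.32×0.72×0.33 + 0.64×0.28×0.67 + 0.77×0.28×0.33
        = 0.024120 + 0.076032 + 0.120064 + 0.071148 = 0.291364
The terms with actual drug use present sum to 0.191212, so
  P(actual drug use | positive screen) = 0.191212 / 0.291364 ≈ 0.6563

P(actual drug use | positive screen) ≈ 0.6563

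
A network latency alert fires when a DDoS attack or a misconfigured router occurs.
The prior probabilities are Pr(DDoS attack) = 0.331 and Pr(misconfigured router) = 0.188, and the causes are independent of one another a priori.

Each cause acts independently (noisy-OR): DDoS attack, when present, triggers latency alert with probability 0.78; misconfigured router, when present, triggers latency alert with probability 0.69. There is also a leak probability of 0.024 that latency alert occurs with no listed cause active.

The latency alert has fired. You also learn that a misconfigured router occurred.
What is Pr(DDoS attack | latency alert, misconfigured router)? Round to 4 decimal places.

Pr(DDoS attack | latency alert, misconfigured router) ≈ 0.3984

Under noisy-OR, P(latency alert | causes) = 1 − (1−0.024)·∏(1−qᵢ) over the active causes.
P(latency alert | misconfigured router) = 0.69744×0.669 + 0.933437×0.331 = 0.466587 + 0.308968 = 0.775555
Restricting to configurations with DDoS attack present: 0.933437×0.331 = 0.308968.
So P(DDoS attack | latency alert, misconfigured router) = 0.308968/0.775555 ≈ 0.3984.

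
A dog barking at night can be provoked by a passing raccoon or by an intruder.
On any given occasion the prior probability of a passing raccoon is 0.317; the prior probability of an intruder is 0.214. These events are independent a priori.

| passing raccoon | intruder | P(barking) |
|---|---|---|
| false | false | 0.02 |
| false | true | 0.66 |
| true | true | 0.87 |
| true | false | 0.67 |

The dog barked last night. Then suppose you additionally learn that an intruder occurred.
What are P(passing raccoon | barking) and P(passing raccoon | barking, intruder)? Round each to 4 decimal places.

P(barking) = 0.02×0.683×0.786 + 0.66×0.683×0.214 + 0.67×0.317×0.786 + 0.87×0.317×0.214 = 0.010737 + 0.096467 + 0.166939 + 0.059019 = 0.333162
Restricting to configurations with passing raccoon present: 0.166939 + 0.059019 = 0.225958.
So P(passing raccoon | barking) = 0.225958/0.333162 ≈ 0.6782.

With the extra evidence:
Enumerate both values of passing raccoon and weight by the priors:
  P(barking | intruder) = 0.66*0.683 + 0.87*0.317
        = 0.450780 + 0.275790 = 0.726570
The terms with passing raccoon present sum to 0.275790, so
  P(passing raccoon | barking, intruder) = 0.275790 / 0.726570 ≈ 0.3796

P(passing raccoon | barking) ≈ 0.6782; P(passing raccoon | barking, intruder) ≈ 0.3796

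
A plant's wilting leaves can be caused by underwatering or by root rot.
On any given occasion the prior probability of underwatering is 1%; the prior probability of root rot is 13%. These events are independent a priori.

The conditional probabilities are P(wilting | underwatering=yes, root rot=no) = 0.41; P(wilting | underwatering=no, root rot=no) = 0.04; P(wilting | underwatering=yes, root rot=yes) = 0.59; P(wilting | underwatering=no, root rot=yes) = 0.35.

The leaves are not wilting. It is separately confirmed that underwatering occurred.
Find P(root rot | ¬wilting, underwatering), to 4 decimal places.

P(root rot | ¬wilting, underwatering) ≈ 0.0941

P(¬wilting | underwatering) = 0.59×0.87 + 0.41×0.13 = 0.513300 + 0.053300 = 0.566600
Restricting to configurations with root rot present: 0.41×0.13 = 0.053300.
Hence the posterior is 0.053300/0.566600 ≈ 0.0941.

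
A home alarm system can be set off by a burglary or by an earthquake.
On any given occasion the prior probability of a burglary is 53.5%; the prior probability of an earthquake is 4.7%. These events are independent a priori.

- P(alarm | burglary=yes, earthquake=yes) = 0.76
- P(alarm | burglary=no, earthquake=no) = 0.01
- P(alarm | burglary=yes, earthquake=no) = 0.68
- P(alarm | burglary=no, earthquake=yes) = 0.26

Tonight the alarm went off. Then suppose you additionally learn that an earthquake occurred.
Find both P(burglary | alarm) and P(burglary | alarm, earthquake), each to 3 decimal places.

P(burglary | alarm) ≈ 0.973; P(burglary | alarm, earthquake) ≈ 0.771

For the numerator, keep only burglary=true terms: 0.346701 + 0.019110 = 0.365811
The normalizing constant is 0.01×0.465×0.953 + 0.26×0.465×0.047 + 0.68×0.535×0.953 + 0.76×0.535×0.047 = 0.375924
Posterior = 0.365811 / 0.375924 ≈ 0.973

Now condition on the additional information:
P(alarm | earthquake) = 0.26·0.465 + 0.76·0.535 = 0.120900 + 0.406600 = 0.527500
Of this, 0.406600 comes from 0.76·0.535 (the burglary=true cases).
Hence the posterior is 0.406600/0.527500 ≈ 0.771.
— earthquake explains away the evidence for burglary.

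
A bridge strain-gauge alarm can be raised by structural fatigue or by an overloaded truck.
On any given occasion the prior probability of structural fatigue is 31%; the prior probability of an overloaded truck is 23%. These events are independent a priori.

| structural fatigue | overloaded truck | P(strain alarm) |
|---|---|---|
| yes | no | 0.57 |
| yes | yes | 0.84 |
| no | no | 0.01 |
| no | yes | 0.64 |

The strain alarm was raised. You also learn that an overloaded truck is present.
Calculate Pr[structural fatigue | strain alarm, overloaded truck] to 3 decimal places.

Pr[structural fatigue | strain alarm, overloaded truck] ≈ 0.371

For the numerator, keep only structural fatigue=true terms: 0.84×0.31 = 0.260400
Denominator P(strain alarm | overloaded truck): 0.64×0.69 + 0.84×0.31 = 0.702000
Posterior = 0.260400 / 0.702000 ≈ 0.371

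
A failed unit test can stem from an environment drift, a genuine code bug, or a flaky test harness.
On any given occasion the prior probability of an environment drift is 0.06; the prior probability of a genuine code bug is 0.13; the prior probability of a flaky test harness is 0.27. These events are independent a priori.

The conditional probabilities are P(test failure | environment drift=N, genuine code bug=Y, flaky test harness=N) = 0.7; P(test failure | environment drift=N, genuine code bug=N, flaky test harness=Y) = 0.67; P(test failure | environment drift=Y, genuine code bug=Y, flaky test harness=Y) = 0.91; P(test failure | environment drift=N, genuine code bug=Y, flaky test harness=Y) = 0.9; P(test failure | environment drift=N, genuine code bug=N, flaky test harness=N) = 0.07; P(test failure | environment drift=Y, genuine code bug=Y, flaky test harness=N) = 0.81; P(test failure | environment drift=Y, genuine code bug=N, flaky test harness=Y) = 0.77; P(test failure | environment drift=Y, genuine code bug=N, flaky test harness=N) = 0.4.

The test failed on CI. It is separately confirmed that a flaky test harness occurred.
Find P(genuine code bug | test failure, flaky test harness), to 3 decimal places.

P(genuine code bug | test failure, flaky test harness) ≈ 0.166

Sum P(test failure|·) weighted by the priors over the 4 (environment drift, genuine code bug) configurations:
  P(test failure | flaky test harness) = 0.67*0.94*0.87 + 0.9*0.94*0.13 + 0.77*0.06*0.87 + 0.91*0.06*0.13
        = 0.547926 + 0.109980 + 0.040194 + 0.007098 = 0.705198
The terms with genuine code bug present sum to 0.117078, so
  P(genuine code bug | test failure, flaky test harness) = 0.117078 / 0.705198 ≈ 0.166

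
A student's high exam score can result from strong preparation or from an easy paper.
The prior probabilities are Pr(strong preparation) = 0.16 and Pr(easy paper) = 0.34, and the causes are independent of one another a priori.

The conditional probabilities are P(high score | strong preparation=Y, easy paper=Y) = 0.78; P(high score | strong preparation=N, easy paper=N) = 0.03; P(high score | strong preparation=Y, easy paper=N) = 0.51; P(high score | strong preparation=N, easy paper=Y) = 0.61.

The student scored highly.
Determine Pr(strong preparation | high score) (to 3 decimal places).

Pr(strong preparation | high score) ≈ 0.335

Enumerate the 4 (strong preparation, easy paper) configurations and weight by the priors:
  P(high score) = 0.03*0.84*0.66 + 0.61*0.84*0.34 + 0.51*0.16*0.66 + 0.78*0.16*0.34
        = 0.016632 + 0.174216 + 0.053856 + 0.042432 = 0.287136
The terms with strong preparation present sum to 0.096288, so
  P(strong preparation | high score) = 0.096288 / 0.287136 ≈ 0.335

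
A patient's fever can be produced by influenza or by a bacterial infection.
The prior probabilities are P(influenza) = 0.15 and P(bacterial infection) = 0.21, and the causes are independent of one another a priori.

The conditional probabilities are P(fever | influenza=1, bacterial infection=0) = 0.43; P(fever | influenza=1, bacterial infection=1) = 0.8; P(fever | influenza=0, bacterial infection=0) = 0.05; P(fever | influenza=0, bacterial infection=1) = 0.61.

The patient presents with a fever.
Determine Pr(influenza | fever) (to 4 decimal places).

Pr(influenza | fever) ≈ 0.3484

Weight on influenza=true, given the evidence: 0.050955 + 0.025200 = 0.076155
Normalizer over all consistent configurations: 0.05×0.85×0.79 + 0.61×0.85×0.21 + 0.43×0.15×0.79 + 0.8×0.15×0.21 = 0.218615
P(influenza | fever) = 0.076155/0.218615 ≈ 0.3484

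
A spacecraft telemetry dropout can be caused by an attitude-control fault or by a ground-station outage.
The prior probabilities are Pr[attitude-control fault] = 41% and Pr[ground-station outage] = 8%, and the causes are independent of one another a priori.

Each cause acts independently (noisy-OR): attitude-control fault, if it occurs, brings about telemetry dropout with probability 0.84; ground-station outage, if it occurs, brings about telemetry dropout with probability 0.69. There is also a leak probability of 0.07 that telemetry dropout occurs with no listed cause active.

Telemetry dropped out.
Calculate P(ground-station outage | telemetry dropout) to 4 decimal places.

Under noisy-OR, P(telemetry dropout | causes) = 1 − (1−0.07)·∏(1−qᵢ) over the active causes.
Numerator (weight on configurations with ground-station outage): 0.033592 + 0.031287 = 0.064879
The normalizing constant is 0.07·0.59·0.92 + 0.7117·0.59·0.08 + 0.8512·0.41·0.92 + 0.953872·0.41·0.08 = 0.423948
Posterior = 0.064879 / 0.423948 ≈ 0.1530

P(ground-station outage | telemetry dropout) ≈ 0.1530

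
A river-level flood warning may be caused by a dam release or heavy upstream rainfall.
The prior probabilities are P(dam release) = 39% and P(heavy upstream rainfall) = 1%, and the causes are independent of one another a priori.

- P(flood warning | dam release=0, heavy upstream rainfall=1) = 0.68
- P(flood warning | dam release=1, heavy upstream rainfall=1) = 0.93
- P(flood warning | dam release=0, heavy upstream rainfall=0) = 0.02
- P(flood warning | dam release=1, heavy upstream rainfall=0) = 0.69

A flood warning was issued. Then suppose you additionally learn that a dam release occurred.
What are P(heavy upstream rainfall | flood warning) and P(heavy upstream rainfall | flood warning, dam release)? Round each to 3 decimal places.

Enumerate the 4 (dam release, heavy upstream rainfall) configurations and weight by the priors:
  P(flood warning) = 0.02*0.61*0.99 + 0.68*0.61*0.01 + 0.69*0.39*0.99 + 0.93*0.39*0.01
        = 0.012078 + 0.004148 + 0.266409 + 0.003627 = 0.286262
Keeping only the heavy upstream rainfall-present terms gives 0.007775, so
  P(heavy upstream rainfall | flood warning) = 0.007775 / 0.286262 ≈ 0.027

With the extra evidence:
Enumerate both values of heavy upstream rainfall and weight by the priors:
  P(flood warning | dam release) = 0.69×0.99 + 0.93×0.01
        = 0.683100 + 0.009300 = 0.692400
The terms with heavy upstream rainfall present sum to 0.009300, so
  P(heavy upstream rainfall | flood warning, dam release) = 0.009300 / 0.692400 ≈ 0.013

P(heavy upstream rainfall | flood warning) ≈ 0.027; P(heavy upstream rainfall | flood warning, dam release) ≈ 0.013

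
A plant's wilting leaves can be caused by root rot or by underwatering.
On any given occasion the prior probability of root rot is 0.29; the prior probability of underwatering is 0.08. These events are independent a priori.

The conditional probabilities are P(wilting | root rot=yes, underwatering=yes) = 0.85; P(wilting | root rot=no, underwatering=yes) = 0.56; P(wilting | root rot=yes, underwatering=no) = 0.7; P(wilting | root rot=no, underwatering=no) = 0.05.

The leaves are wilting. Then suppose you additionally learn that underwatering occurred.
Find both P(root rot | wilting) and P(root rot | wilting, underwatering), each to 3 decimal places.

For the numerator, keep only root rot=true terms: 0.186760 + 0.019720 = 0.206480
Denominator P(wilting): 0.05·0.71·0.92 + 0.56·0.71·0.08 + 0.7·0.29·0.92 + 0.85·0.29·0.08 = 0.270948
Posterior = 0.206480 / 0.270948 ≈ 0.762

With the extra evidence:
P(wilting | underwatering) = 0.56·0.71 + 0.85·0.29 = 0.397600 + 0.246500 = 0.644100
The root rot-present share is 0.85·0.29 = 0.246500.
So P(root rot | wilting, underwatering) = 0.246500/0.644100 ≈ 0.383.
This is intercausal reasoning (explaining away): once underwatering accounts for the wilting, root rot becomes less likely.

P(root rot | wilting) ≈ 0.762; P(root rot | wilting, underwatering) ≈ 0.383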